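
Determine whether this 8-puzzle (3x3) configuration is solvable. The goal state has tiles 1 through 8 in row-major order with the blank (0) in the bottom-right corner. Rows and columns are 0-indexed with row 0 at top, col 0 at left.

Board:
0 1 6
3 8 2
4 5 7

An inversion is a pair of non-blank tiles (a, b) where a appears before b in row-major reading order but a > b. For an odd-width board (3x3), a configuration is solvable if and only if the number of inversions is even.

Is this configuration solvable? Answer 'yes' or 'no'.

Inversions (pairs i<j in row-major order where tile[i] > tile[j] > 0): 9
9 is odd, so the puzzle is not solvable.

Answer: no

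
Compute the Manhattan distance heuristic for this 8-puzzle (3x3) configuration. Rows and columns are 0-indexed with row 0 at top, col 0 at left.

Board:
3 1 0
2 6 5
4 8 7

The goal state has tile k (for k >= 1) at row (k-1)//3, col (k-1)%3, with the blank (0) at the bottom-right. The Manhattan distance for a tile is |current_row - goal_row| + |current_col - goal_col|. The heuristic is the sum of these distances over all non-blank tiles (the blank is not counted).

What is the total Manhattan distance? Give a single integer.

Answer: 10

Derivation:
Tile 3: at (0,0), goal (0,2), distance |0-0|+|0-2| = 2
Tile 1: at (0,1), goal (0,0), distance |0-0|+|1-0| = 1
Tile 2: at (1,0), goal (0,1), distance |1-0|+|0-1| = 2
Tile 6: at (1,1), goal (1,2), distance |1-1|+|1-2| = 1
Tile 5: at (1,2), goal (1,1), distance |1-1|+|2-1| = 1
Tile 4: at (2,0), goal (1,0), distance |2-1|+|0-0| = 1
Tile 8: at (2,1), goal (2,1), distance |2-2|+|1-1| = 0
Tile 7: at (2,2), goal (2,0), distance |2-2|+|2-0| = 2
Sum: 2 + 1 + 2 + 1 + 1 + 1 + 0 + 2 = 10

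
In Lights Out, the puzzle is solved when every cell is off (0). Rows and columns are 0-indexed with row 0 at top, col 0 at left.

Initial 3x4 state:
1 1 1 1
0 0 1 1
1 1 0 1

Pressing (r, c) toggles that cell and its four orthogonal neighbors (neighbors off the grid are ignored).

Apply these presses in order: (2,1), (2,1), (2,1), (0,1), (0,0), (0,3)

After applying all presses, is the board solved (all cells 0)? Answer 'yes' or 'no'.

After press 1 at (2,1):
1 1 1 1
0 1 1 1
0 0 1 1

After press 2 at (2,1):
1 1 1 1
0 0 1 1
1 1 0 1

After press 3 at (2,1):
1 1 1 1
0 1 1 1
0 0 1 1

After press 4 at (0,1):
0 0 0 1
0 0 1 1
0 0 1 1

After press 5 at (0,0):
1 1 0 1
1 0 1 1
0 0 1 1

After press 6 at (0,3):
1 1 1 0
1 0 1 0
0 0 1 1

Lights still on: 7

Answer: no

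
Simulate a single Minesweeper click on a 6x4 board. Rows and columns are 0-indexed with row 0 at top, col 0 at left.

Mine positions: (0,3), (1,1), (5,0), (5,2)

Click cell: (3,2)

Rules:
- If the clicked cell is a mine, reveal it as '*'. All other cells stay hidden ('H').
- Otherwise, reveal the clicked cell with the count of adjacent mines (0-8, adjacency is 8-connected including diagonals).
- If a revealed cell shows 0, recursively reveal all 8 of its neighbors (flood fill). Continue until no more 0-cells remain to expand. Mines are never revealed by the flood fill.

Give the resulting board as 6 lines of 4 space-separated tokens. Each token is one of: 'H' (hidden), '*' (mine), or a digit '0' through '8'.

H H H H
H H 2 1
1 1 1 0
0 0 0 0
1 2 1 1
H H H H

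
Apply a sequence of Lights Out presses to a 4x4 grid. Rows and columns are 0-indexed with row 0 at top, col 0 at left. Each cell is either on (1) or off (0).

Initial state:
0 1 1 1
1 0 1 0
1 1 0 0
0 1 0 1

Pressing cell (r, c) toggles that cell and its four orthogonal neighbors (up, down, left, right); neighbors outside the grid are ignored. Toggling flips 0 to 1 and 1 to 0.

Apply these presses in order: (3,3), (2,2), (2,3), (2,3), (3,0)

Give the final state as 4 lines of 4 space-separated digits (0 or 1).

Answer: 0 1 1 1
1 0 0 0
0 0 1 0
1 0 0 0

Derivation:
After press 1 at (3,3):
0 1 1 1
1 0 1 0
1 1 0 1
0 1 1 0

After press 2 at (2,2):
0 1 1 1
1 0 0 0
1 0 1 0
0 1 0 0

After press 3 at (2,3):
0 1 1 1
1 0 0 1
1 0 0 1
0 1 0 1

After press 4 at (2,3):
0 1 1 1
1 0 0 0
1 0 1 0
0 1 0 0

After press 5 at (3,0):
0 1 1 1
1 0 0 0
0 0 1 0
1 0 0 0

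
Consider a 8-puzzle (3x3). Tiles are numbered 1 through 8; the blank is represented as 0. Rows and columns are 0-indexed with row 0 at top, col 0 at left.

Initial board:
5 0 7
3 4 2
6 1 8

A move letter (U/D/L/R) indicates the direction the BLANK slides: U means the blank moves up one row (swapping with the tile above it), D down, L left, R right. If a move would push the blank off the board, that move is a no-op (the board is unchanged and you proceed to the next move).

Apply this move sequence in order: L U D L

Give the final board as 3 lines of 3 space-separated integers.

After move 1 (L):
0 5 7
3 4 2
6 1 8

After move 2 (U):
0 5 7
3 4 2
6 1 8

After move 3 (D):
3 5 7
0 4 2
6 1 8

After move 4 (L):
3 5 7
0 4 2
6 1 8

Answer: 3 5 7
0 4 2
6 1 8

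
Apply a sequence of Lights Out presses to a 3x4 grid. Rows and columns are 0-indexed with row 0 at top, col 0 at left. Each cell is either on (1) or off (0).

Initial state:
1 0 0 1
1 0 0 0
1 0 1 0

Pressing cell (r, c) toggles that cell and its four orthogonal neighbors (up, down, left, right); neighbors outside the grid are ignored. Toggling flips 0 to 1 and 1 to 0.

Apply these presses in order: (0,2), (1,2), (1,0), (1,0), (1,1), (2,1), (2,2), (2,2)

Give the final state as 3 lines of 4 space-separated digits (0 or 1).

After press 1 at (0,2):
1 1 1 0
1 0 1 0
1 0 1 0

After press 2 at (1,2):
1 1 0 0
1 1 0 1
1 0 0 0

After press 3 at (1,0):
0 1 0 0
0 0 0 1
0 0 0 0

After press 4 at (1,0):
1 1 0 0
1 1 0 1
1 0 0 0

After press 5 at (1,1):
1 0 0 0
0 0 1 1
1 1 0 0

After press 6 at (2,1):
1 0 0 0
0 1 1 1
0 0 1 0

After press 7 at (2,2):
1 0 0 0
0 1 0 1
0 1 0 1

After press 8 at (2,2):
1 0 0 0
0 1 1 1
0 0 1 0

Answer: 1 0 0 0
0 1 1 1
0 0 1 0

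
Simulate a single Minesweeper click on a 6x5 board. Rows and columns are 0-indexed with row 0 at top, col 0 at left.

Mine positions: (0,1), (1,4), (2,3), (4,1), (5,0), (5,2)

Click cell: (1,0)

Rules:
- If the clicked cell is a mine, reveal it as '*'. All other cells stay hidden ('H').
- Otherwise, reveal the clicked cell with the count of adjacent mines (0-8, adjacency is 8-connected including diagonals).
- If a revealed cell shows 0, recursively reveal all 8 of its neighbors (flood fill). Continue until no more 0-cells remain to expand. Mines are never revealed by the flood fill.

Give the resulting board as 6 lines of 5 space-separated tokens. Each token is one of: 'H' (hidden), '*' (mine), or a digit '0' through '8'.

H H H H H
1 H H H H
H H H H H
H H H H H
H H H H H
H H H H H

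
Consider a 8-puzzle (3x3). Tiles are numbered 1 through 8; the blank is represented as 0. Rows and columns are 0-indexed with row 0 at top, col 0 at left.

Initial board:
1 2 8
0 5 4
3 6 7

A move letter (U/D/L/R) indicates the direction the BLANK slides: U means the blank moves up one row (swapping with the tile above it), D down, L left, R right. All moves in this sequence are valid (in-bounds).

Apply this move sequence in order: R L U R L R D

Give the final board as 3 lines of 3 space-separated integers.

Answer: 2 5 8
1 0 4
3 6 7

Derivation:
After move 1 (R):
1 2 8
5 0 4
3 6 7

After move 2 (L):
1 2 8
0 5 4
3 6 7

After move 3 (U):
0 2 8
1 5 4
3 6 7

After move 4 (R):
2 0 8
1 5 4
3 6 7

After move 5 (L):
0 2 8
1 5 4
3 6 7

After move 6 (R):
2 0 8
1 5 4
3 6 7

After move 7 (D):
2 5 8
1 0 4
3 6 7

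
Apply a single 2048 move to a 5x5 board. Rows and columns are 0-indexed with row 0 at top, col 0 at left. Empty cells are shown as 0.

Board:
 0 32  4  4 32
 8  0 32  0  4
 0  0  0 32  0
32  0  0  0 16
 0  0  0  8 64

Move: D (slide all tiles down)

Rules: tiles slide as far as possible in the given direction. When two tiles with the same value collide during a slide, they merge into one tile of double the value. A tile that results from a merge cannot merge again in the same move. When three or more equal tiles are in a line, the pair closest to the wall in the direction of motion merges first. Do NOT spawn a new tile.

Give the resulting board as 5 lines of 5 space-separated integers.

Answer:  0  0  0  0  0
 0  0  0  0 32
 0  0  0  4  4
 8  0  4 32 16
32 32 32  8 64

Derivation:
Slide down:
col 0: [0, 8, 0, 32, 0] -> [0, 0, 0, 8, 32]
col 1: [32, 0, 0, 0, 0] -> [0, 0, 0, 0, 32]
col 2: [4, 32, 0, 0, 0] -> [0, 0, 0, 4, 32]
col 3: [4, 0, 32, 0, 8] -> [0, 0, 4, 32, 8]
col 4: [32, 4, 0, 16, 64] -> [0, 32, 4, 16, 64]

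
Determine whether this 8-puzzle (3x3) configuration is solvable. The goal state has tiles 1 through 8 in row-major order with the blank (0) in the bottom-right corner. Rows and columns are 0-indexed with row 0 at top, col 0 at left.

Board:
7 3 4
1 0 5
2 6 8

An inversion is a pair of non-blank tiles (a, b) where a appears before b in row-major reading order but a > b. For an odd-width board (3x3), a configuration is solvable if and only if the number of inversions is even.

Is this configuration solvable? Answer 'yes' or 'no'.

Inversions (pairs i<j in row-major order where tile[i] > tile[j] > 0): 11
11 is odd, so the puzzle is not solvable.

Answer: no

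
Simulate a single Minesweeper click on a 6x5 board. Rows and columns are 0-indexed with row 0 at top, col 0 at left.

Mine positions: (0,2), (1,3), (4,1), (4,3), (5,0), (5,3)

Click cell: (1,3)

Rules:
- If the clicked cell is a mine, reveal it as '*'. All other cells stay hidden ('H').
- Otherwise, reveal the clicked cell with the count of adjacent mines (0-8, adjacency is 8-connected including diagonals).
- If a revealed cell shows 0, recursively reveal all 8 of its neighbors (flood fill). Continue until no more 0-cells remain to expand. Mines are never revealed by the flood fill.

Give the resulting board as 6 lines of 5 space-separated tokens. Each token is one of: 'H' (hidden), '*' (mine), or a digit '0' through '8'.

H H H H H
H H H * H
H H H H H
H H H H H
H H H H H
H H H H H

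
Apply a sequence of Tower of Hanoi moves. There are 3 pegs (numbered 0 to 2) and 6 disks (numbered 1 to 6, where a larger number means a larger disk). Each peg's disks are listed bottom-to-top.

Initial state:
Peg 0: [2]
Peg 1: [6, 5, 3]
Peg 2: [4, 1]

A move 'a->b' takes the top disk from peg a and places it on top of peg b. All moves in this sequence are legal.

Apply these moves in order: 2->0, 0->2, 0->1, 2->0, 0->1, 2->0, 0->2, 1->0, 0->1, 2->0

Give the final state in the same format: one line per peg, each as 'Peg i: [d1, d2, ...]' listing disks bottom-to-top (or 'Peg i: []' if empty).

After move 1 (2->0):
Peg 0: [2, 1]
Peg 1: [6, 5, 3]
Peg 2: [4]

After move 2 (0->2):
Peg 0: [2]
Peg 1: [6, 5, 3]
Peg 2: [4, 1]

After move 3 (0->1):
Peg 0: []
Peg 1: [6, 5, 3, 2]
Peg 2: [4, 1]

After move 4 (2->0):
Peg 0: [1]
Peg 1: [6, 5, 3, 2]
Peg 2: [4]

After move 5 (0->1):
Peg 0: []
Peg 1: [6, 5, 3, 2, 1]
Peg 2: [4]

After move 6 (2->0):
Peg 0: [4]
Peg 1: [6, 5, 3, 2, 1]
Peg 2: []

After move 7 (0->2):
Peg 0: []
Peg 1: [6, 5, 3, 2, 1]
Peg 2: [4]

After move 8 (1->0):
Peg 0: [1]
Peg 1: [6, 5, 3, 2]
Peg 2: [4]

After move 9 (0->1):
Peg 0: []
Peg 1: [6, 5, 3, 2, 1]
Peg 2: [4]

After move 10 (2->0):
Peg 0: [4]
Peg 1: [6, 5, 3, 2, 1]
Peg 2: []

Answer: Peg 0: [4]
Peg 1: [6, 5, 3, 2, 1]
Peg 2: []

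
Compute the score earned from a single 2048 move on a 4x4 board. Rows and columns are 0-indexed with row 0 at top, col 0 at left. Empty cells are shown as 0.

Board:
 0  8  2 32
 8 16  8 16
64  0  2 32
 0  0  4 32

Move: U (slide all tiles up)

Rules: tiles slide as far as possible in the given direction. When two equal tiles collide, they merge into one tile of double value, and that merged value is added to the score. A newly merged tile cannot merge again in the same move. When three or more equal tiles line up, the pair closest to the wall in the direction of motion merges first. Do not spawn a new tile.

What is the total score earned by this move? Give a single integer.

Answer: 64

Derivation:
Slide up:
col 0: [0, 8, 64, 0] -> [8, 64, 0, 0]  score +0 (running 0)
col 1: [8, 16, 0, 0] -> [8, 16, 0, 0]  score +0 (running 0)
col 2: [2, 8, 2, 4] -> [2, 8, 2, 4]  score +0 (running 0)
col 3: [32, 16, 32, 32] -> [32, 16, 64, 0]  score +64 (running 64)
Board after move:
 8  8  2 32
64 16  8 16
 0  0  2 64
 0  0  4  0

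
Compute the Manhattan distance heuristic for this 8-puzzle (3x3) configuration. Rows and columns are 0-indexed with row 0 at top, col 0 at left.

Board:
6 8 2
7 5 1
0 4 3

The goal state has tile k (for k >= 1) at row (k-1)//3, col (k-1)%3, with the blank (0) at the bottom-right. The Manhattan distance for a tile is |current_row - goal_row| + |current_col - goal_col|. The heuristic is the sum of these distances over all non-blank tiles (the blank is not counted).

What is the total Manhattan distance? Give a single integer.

Tile 6: at (0,0), goal (1,2), distance |0-1|+|0-2| = 3
Tile 8: at (0,1), goal (2,1), distance |0-2|+|1-1| = 2
Tile 2: at (0,2), goal (0,1), distance |0-0|+|2-1| = 1
Tile 7: at (1,0), goal (2,0), distance |1-2|+|0-0| = 1
Tile 5: at (1,1), goal (1,1), distance |1-1|+|1-1| = 0
Tile 1: at (1,2), goal (0,0), distance |1-0|+|2-0| = 3
Tile 4: at (2,1), goal (1,0), distance |2-1|+|1-0| = 2
Tile 3: at (2,2), goal (0,2), distance |2-0|+|2-2| = 2
Sum: 3 + 2 + 1 + 1 + 0 + 3 + 2 + 2 = 14

Answer: 14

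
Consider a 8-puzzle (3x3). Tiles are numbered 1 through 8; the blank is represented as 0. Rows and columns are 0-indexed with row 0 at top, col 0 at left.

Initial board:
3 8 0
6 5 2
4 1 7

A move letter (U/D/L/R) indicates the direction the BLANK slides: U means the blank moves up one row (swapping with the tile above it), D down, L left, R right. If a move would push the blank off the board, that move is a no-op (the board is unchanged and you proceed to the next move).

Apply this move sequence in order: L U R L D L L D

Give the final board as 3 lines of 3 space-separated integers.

After move 1 (L):
3 0 8
6 5 2
4 1 7

After move 2 (U):
3 0 8
6 5 2
4 1 7

After move 3 (R):
3 8 0
6 5 2
4 1 7

After move 4 (L):
3 0 8
6 5 2
4 1 7

After move 5 (D):
3 5 8
6 0 2
4 1 7

After move 6 (L):
3 5 8
0 6 2
4 1 7

After move 7 (L):
3 5 8
0 6 2
4 1 7

After move 8 (D):
3 5 8
4 6 2
0 1 7

Answer: 3 5 8
4 6 2
0 1 7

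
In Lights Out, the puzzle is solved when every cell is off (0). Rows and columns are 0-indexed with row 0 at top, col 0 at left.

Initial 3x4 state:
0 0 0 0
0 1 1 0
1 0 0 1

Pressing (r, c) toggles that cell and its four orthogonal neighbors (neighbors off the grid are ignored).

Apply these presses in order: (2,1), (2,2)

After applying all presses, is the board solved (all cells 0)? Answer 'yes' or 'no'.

After press 1 at (2,1):
0 0 0 0
0 0 1 0
0 1 1 1

After press 2 at (2,2):
0 0 0 0
0 0 0 0
0 0 0 0

Lights still on: 0

Answer: yes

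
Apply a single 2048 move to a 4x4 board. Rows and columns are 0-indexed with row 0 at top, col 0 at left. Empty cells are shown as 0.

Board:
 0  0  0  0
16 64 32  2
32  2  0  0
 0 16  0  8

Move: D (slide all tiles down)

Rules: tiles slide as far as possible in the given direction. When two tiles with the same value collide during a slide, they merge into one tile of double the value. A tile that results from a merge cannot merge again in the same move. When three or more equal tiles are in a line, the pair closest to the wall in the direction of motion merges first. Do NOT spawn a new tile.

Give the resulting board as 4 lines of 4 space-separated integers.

Slide down:
col 0: [0, 16, 32, 0] -> [0, 0, 16, 32]
col 1: [0, 64, 2, 16] -> [0, 64, 2, 16]
col 2: [0, 32, 0, 0] -> [0, 0, 0, 32]
col 3: [0, 2, 0, 8] -> [0, 0, 2, 8]

Answer:  0  0  0  0
 0 64  0  0
16  2  0  2
32 16 32  8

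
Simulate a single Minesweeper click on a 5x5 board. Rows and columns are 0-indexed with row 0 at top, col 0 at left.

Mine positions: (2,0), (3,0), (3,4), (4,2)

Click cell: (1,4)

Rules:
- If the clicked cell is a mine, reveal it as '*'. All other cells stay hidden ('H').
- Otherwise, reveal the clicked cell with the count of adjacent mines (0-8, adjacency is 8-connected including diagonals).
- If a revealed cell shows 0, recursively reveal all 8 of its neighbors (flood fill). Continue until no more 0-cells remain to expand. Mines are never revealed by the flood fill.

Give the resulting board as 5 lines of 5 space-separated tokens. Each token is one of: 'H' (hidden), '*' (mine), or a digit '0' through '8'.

0 0 0 0 0
1 1 0 0 0
H 2 0 1 1
H 3 1 2 H
H H H H H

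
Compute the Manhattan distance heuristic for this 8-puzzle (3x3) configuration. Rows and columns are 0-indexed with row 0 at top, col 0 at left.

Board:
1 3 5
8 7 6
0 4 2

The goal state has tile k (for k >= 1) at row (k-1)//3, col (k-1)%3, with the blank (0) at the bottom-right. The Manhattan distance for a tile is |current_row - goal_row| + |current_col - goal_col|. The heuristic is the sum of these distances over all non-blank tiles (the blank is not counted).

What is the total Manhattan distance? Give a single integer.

Tile 1: at (0,0), goal (0,0), distance |0-0|+|0-0| = 0
Tile 3: at (0,1), goal (0,2), distance |0-0|+|1-2| = 1
Tile 5: at (0,2), goal (1,1), distance |0-1|+|2-1| = 2
Tile 8: at (1,0), goal (2,1), distance |1-2|+|0-1| = 2
Tile 7: at (1,1), goal (2,0), distance |1-2|+|1-0| = 2
Tile 6: at (1,2), goal (1,2), distance |1-1|+|2-2| = 0
Tile 4: at (2,1), goal (1,0), distance |2-1|+|1-0| = 2
Tile 2: at (2,2), goal (0,1), distance |2-0|+|2-1| = 3
Sum: 0 + 1 + 2 + 2 + 2 + 0 + 2 + 3 = 12

Answer: 12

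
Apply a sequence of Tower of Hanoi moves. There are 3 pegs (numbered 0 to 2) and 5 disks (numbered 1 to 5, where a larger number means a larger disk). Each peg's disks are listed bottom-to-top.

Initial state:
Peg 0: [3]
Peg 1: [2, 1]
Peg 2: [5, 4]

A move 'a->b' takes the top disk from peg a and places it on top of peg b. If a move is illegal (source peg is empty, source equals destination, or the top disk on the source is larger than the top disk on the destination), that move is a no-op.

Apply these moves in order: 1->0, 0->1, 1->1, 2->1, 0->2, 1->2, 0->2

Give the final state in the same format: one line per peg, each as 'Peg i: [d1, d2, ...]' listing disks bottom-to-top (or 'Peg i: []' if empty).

Answer: Peg 0: []
Peg 1: [2]
Peg 2: [5, 4, 3, 1]

Derivation:
After move 1 (1->0):
Peg 0: [3, 1]
Peg 1: [2]
Peg 2: [5, 4]

After move 2 (0->1):
Peg 0: [3]
Peg 1: [2, 1]
Peg 2: [5, 4]

After move 3 (1->1):
Peg 0: [3]
Peg 1: [2, 1]
Peg 2: [5, 4]

After move 4 (2->1):
Peg 0: [3]
Peg 1: [2, 1]
Peg 2: [5, 4]

After move 5 (0->2):
Peg 0: []
Peg 1: [2, 1]
Peg 2: [5, 4, 3]

After move 6 (1->2):
Peg 0: []
Peg 1: [2]
Peg 2: [5, 4, 3, 1]

After move 7 (0->2):
Peg 0: []
Peg 1: [2]
Peg 2: [5, 4, 3, 1]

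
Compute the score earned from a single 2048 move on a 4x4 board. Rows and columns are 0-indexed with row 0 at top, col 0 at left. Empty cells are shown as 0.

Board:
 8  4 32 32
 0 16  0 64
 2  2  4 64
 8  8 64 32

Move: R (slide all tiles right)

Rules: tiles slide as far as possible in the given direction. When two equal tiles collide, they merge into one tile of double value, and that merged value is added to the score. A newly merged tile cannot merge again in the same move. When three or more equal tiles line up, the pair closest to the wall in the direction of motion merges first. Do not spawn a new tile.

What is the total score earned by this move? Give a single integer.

Answer: 84

Derivation:
Slide right:
row 0: [8, 4, 32, 32] -> [0, 8, 4, 64]  score +64 (running 64)
row 1: [0, 16, 0, 64] -> [0, 0, 16, 64]  score +0 (running 64)
row 2: [2, 2, 4, 64] -> [0, 4, 4, 64]  score +4 (running 68)
row 3: [8, 8, 64, 32] -> [0, 16, 64, 32]  score +16 (running 84)
Board after move:
 0  8  4 64
 0  0 16 64
 0  4  4 64
 0 16 64 32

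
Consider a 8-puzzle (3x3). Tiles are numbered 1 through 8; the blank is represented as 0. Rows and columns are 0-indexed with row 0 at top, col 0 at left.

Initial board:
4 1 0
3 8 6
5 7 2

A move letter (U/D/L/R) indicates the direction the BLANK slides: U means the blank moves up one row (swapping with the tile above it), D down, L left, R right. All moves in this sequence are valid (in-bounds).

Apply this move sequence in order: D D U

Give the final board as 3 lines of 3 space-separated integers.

After move 1 (D):
4 1 6
3 8 0
5 7 2

After move 2 (D):
4 1 6
3 8 2
5 7 0

After move 3 (U):
4 1 6
3 8 0
5 7 2

Answer: 4 1 6
3 8 0
5 7 2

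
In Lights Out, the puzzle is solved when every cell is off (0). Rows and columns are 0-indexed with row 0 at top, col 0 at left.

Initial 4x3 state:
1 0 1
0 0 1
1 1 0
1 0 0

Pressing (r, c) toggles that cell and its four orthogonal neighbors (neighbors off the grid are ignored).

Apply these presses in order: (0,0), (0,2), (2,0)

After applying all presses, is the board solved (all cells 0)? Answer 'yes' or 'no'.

After press 1 at (0,0):
0 1 1
1 0 1
1 1 0
1 0 0

After press 2 at (0,2):
0 0 0
1 0 0
1 1 0
1 0 0

After press 3 at (2,0):
0 0 0
0 0 0
0 0 0
0 0 0

Lights still on: 0

Answer: yes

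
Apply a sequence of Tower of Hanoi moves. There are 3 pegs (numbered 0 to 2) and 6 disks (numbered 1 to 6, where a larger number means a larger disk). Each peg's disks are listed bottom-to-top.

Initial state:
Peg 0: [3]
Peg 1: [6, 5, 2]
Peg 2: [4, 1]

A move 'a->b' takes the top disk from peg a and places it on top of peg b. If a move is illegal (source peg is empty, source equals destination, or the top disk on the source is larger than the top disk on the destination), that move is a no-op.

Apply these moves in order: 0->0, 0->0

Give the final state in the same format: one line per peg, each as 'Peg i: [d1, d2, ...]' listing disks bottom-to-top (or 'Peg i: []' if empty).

Answer: Peg 0: [3]
Peg 1: [6, 5, 2]
Peg 2: [4, 1]

Derivation:
After move 1 (0->0):
Peg 0: [3]
Peg 1: [6, 5, 2]
Peg 2: [4, 1]

After move 2 (0->0):
Peg 0: [3]
Peg 1: [6, 5, 2]
Peg 2: [4, 1]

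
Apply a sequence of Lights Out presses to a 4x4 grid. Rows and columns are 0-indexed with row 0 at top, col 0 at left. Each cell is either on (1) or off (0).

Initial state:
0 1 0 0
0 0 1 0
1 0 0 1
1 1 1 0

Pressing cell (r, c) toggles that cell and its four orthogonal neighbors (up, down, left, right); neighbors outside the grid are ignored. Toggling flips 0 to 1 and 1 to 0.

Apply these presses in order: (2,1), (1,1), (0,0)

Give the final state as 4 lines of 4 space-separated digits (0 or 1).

After press 1 at (2,1):
0 1 0 0
0 1 1 0
0 1 1 1
1 0 1 0

After press 2 at (1,1):
0 0 0 0
1 0 0 0
0 0 1 1
1 0 1 0

After press 3 at (0,0):
1 1 0 0
0 0 0 0
0 0 1 1
1 0 1 0

Answer: 1 1 0 0
0 0 0 0
0 0 1 1
1 0 1 0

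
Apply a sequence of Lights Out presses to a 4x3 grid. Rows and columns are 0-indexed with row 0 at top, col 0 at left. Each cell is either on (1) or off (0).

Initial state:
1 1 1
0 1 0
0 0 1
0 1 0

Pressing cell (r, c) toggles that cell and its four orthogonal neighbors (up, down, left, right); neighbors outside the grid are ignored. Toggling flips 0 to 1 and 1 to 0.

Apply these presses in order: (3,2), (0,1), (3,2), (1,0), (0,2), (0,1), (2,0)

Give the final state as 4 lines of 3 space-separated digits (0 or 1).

After press 1 at (3,2):
1 1 1
0 1 0
0 0 0
0 0 1

After press 2 at (0,1):
0 0 0
0 0 0
0 0 0
0 0 1

After press 3 at (3,2):
0 0 0
0 0 0
0 0 1
0 1 0

After press 4 at (1,0):
1 0 0
1 1 0
1 0 1
0 1 0

After press 5 at (0,2):
1 1 1
1 1 1
1 0 1
0 1 0

After press 6 at (0,1):
0 0 0
1 0 1
1 0 1
0 1 0

After press 7 at (2,0):
0 0 0
0 0 1
0 1 1
1 1 0

Answer: 0 0 0
0 0 1
0 1 1
1 1 0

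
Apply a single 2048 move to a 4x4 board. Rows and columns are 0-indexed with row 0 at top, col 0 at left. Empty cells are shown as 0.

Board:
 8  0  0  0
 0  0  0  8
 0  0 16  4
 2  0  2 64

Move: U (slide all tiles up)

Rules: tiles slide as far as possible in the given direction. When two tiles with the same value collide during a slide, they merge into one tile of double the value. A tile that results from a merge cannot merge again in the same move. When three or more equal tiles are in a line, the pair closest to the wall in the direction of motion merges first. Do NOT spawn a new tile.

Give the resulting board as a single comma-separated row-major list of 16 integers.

Answer: 8, 0, 16, 8, 2, 0, 2, 4, 0, 0, 0, 64, 0, 0, 0, 0

Derivation:
Slide up:
col 0: [8, 0, 0, 2] -> [8, 2, 0, 0]
col 1: [0, 0, 0, 0] -> [0, 0, 0, 0]
col 2: [0, 0, 16, 2] -> [16, 2, 0, 0]
col 3: [0, 8, 4, 64] -> [8, 4, 64, 0]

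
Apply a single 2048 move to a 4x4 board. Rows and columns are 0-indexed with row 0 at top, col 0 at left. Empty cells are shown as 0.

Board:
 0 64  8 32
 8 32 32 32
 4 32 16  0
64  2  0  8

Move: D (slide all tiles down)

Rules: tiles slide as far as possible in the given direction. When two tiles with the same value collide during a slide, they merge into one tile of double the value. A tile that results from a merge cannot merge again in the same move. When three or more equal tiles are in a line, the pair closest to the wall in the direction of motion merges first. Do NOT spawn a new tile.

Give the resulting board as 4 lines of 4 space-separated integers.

Slide down:
col 0: [0, 8, 4, 64] -> [0, 8, 4, 64]
col 1: [64, 32, 32, 2] -> [0, 64, 64, 2]
col 2: [8, 32, 16, 0] -> [0, 8, 32, 16]
col 3: [32, 32, 0, 8] -> [0, 0, 64, 8]

Answer:  0  0  0  0
 8 64  8  0
 4 64 32 64
64  2 16  8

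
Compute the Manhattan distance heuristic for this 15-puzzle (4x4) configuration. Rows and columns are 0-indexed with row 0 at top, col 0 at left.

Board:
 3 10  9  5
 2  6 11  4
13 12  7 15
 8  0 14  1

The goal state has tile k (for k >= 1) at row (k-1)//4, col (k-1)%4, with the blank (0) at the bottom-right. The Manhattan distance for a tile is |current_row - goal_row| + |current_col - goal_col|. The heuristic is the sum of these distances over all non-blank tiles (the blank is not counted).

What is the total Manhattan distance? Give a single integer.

Tile 3: at (0,0), goal (0,2), distance |0-0|+|0-2| = 2
Tile 10: at (0,1), goal (2,1), distance |0-2|+|1-1| = 2
Tile 9: at (0,2), goal (2,0), distance |0-2|+|2-0| = 4
Tile 5: at (0,3), goal (1,0), distance |0-1|+|3-0| = 4
Tile 2: at (1,0), goal (0,1), distance |1-0|+|0-1| = 2
Tile 6: at (1,1), goal (1,1), distance |1-1|+|1-1| = 0
Tile 11: at (1,2), goal (2,2), distance |1-2|+|2-2| = 1
Tile 4: at (1,3), goal (0,3), distance |1-0|+|3-3| = 1
Tile 13: at (2,0), goal (3,0), distance |2-3|+|0-0| = 1
Tile 12: at (2,1), goal (2,3), distance |2-2|+|1-3| = 2
Tile 7: at (2,2), goal (1,2), distance |2-1|+|2-2| = 1
Tile 15: at (2,3), goal (3,2), distance |2-3|+|3-2| = 2
Tile 8: at (3,0), goal (1,3), distance |3-1|+|0-3| = 5
Tile 14: at (3,2), goal (3,1), distance |3-3|+|2-1| = 1
Tile 1: at (3,3), goal (0,0), distance |3-0|+|3-0| = 6
Sum: 2 + 2 + 4 + 4 + 2 + 0 + 1 + 1 + 1 + 2 + 1 + 2 + 5 + 1 + 6 = 34

Answer: 34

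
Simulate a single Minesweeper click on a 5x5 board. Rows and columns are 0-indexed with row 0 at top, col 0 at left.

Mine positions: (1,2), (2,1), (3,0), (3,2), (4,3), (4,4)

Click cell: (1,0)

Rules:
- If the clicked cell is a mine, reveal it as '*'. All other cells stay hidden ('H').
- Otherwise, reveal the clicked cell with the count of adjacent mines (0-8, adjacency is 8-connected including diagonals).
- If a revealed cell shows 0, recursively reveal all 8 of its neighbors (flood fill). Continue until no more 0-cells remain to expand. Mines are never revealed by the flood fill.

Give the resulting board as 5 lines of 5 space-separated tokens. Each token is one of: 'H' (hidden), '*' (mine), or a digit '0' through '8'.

H H H H H
1 H H H H
H H H H H
H H H H H
H H H H H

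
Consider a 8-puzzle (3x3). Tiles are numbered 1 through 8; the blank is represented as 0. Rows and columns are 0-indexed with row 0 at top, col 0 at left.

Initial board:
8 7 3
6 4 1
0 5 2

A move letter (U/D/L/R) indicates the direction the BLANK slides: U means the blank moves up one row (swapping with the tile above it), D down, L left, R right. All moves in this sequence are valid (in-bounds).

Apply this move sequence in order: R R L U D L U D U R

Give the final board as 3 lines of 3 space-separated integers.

Answer: 8 7 3
4 0 1
6 5 2

Derivation:
After move 1 (R):
8 7 3
6 4 1
5 0 2

After move 2 (R):
8 7 3
6 4 1
5 2 0

After move 3 (L):
8 7 3
6 4 1
5 0 2

After move 4 (U):
8 7 3
6 0 1
5 4 2

After move 5 (D):
8 7 3
6 4 1
5 0 2

After move 6 (L):
8 7 3
6 4 1
0 5 2

After move 7 (U):
8 7 3
0 4 1
6 5 2

After move 8 (D):
8 7 3
6 4 1
0 5 2

After move 9 (U):
8 7 3
0 4 1
6 5 2

After move 10 (R):
8 7 3
4 0 1
6 5 2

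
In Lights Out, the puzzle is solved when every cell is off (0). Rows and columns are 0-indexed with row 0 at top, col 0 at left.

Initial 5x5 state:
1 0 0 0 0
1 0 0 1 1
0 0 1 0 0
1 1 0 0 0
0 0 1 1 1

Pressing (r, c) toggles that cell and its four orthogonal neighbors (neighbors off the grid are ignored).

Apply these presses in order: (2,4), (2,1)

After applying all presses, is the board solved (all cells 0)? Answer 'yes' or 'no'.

Answer: no

Derivation:
After press 1 at (2,4):
1 0 0 0 0
1 0 0 1 0
0 0 1 1 1
1 1 0 0 1
0 0 1 1 1

After press 2 at (2,1):
1 0 0 0 0
1 1 0 1 0
1 1 0 1 1
1 0 0 0 1
0 0 1 1 1

Lights still on: 13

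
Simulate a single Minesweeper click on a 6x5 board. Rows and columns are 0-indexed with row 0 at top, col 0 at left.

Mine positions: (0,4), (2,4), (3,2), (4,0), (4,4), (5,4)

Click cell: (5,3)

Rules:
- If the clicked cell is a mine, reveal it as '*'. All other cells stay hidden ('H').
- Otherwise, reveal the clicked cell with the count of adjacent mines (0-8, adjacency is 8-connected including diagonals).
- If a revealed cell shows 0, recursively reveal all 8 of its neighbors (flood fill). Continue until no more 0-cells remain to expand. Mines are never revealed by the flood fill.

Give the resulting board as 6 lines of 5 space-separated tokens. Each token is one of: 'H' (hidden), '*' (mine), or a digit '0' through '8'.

H H H H H
H H H H H
H H H H H
H H H H H
H H H H H
H H H 2 H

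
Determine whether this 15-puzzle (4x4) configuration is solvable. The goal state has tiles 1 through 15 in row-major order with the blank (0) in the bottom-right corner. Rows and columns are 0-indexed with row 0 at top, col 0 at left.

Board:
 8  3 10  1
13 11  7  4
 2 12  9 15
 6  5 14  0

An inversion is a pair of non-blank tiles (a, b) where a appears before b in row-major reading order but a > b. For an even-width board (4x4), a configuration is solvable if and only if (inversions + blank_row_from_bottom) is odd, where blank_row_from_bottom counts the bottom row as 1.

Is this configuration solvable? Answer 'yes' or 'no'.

Answer: yes

Derivation:
Inversions: 44
Blank is in row 3 (0-indexed from top), which is row 1 counting from the bottom (bottom = 1).
44 + 1 = 45, which is odd, so the puzzle is solvable.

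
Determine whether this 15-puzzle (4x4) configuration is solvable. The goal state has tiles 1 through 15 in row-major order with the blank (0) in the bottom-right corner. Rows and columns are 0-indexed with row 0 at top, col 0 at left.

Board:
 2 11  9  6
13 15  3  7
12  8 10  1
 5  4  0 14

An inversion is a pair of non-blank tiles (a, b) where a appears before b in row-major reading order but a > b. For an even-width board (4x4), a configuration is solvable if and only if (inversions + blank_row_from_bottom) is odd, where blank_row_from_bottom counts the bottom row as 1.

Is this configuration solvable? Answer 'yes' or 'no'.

Answer: yes

Derivation:
Inversions: 54
Blank is in row 3 (0-indexed from top), which is row 1 counting from the bottom (bottom = 1).
54 + 1 = 55, which is odd, so the puzzle is solvable.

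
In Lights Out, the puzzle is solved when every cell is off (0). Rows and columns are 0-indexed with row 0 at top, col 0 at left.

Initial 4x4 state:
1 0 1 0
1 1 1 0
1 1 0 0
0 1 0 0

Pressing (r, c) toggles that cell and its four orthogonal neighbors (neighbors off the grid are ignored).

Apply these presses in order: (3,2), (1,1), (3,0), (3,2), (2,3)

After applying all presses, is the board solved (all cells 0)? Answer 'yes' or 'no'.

Answer: no

Derivation:
After press 1 at (3,2):
1 0 1 0
1 1 1 0
1 1 1 0
0 0 1 1

After press 2 at (1,1):
1 1 1 0
0 0 0 0
1 0 1 0
0 0 1 1

After press 3 at (3,0):
1 1 1 0
0 0 0 0
0 0 1 0
1 1 1 1

After press 4 at (3,2):
1 1 1 0
0 0 0 0
0 0 0 0
1 0 0 0

After press 5 at (2,3):
1 1 1 0
0 0 0 1
0 0 1 1
1 0 0 1

Lights still on: 8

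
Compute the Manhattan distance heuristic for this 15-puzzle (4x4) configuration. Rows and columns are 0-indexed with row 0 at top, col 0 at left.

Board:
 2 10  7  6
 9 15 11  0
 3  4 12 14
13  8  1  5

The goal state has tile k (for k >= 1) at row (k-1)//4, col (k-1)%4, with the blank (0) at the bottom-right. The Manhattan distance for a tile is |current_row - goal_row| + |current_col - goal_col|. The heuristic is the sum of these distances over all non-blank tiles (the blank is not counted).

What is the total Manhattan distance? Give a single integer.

Tile 2: (0,0)->(0,1) = 1
Tile 10: (0,1)->(2,1) = 2
Tile 7: (0,2)->(1,2) = 1
Tile 6: (0,3)->(1,1) = 3
Tile 9: (1,0)->(2,0) = 1
Tile 15: (1,1)->(3,2) = 3
Tile 11: (1,2)->(2,2) = 1
Tile 3: (2,0)->(0,2) = 4
Tile 4: (2,1)->(0,3) = 4
Tile 12: (2,2)->(2,3) = 1
Tile 14: (2,3)->(3,1) = 3
Tile 13: (3,0)->(3,0) = 0
Tile 8: (3,1)->(1,3) = 4
Tile 1: (3,2)->(0,0) = 5
Tile 5: (3,3)->(1,0) = 5
Sum: 1 + 2 + 1 + 3 + 1 + 3 + 1 + 4 + 4 + 1 + 3 + 0 + 4 + 5 + 5 = 38

Answer: 38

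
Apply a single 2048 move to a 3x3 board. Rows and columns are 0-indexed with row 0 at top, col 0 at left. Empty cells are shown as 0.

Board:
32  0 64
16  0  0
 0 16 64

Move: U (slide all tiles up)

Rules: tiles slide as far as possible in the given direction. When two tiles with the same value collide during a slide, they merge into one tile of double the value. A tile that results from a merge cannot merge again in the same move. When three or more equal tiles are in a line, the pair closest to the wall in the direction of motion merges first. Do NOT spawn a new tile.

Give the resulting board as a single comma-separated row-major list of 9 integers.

Slide up:
col 0: [32, 16, 0] -> [32, 16, 0]
col 1: [0, 0, 16] -> [16, 0, 0]
col 2: [64, 0, 64] -> [128, 0, 0]

Answer: 32, 16, 128, 16, 0, 0, 0, 0, 0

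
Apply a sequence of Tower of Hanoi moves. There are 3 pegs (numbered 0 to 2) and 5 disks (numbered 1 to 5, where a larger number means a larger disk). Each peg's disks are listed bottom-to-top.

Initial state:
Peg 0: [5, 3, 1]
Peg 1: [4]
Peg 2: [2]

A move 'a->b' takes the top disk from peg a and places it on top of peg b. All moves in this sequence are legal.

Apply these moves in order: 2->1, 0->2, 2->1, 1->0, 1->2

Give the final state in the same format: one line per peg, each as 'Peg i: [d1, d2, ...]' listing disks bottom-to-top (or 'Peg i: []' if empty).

Answer: Peg 0: [5, 3, 1]
Peg 1: [4]
Peg 2: [2]

Derivation:
After move 1 (2->1):
Peg 0: [5, 3, 1]
Peg 1: [4, 2]
Peg 2: []

After move 2 (0->2):
Peg 0: [5, 3]
Peg 1: [4, 2]
Peg 2: [1]

After move 3 (2->1):
Peg 0: [5, 3]
Peg 1: [4, 2, 1]
Peg 2: []

After move 4 (1->0):
Peg 0: [5, 3, 1]
Peg 1: [4, 2]
Peg 2: []

After move 5 (1->2):
Peg 0: [5, 3, 1]
Peg 1: [4]
Peg 2: [2]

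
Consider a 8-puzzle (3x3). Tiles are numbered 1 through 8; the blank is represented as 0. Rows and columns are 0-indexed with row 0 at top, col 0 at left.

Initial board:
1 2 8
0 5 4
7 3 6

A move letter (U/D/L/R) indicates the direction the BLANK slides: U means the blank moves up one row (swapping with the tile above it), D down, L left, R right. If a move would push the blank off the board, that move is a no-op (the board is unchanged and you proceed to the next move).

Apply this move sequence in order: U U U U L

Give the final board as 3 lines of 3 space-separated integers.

After move 1 (U):
0 2 8
1 5 4
7 3 6

After move 2 (U):
0 2 8
1 5 4
7 3 6

After move 3 (U):
0 2 8
1 5 4
7 3 6

After move 4 (U):
0 2 8
1 5 4
7 3 6

After move 5 (L):
0 2 8
1 5 4
7 3 6

Answer: 0 2 8
1 5 4
7 3 6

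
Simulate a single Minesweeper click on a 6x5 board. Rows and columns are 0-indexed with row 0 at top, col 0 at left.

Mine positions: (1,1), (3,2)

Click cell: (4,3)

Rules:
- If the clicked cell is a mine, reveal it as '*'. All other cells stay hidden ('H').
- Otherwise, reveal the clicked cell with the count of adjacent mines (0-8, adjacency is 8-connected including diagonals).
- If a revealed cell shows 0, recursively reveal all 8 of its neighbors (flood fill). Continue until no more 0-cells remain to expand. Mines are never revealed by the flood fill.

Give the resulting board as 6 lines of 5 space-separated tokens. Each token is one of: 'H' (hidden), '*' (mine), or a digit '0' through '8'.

H H H H H
H H H H H
H H H H H
H H H H H
H H H 1 H
H H H H H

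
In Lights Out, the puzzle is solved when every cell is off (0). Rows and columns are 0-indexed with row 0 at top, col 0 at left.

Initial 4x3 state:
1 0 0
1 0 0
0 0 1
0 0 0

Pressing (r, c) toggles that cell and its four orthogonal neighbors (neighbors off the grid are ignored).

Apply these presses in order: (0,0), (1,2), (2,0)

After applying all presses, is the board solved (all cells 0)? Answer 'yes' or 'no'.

After press 1 at (0,0):
0 1 0
0 0 0
0 0 1
0 0 0

After press 2 at (1,2):
0 1 1
0 1 1
0 0 0
0 0 0

After press 3 at (2,0):
0 1 1
1 1 1
1 1 0
1 0 0

Lights still on: 8

Answer: no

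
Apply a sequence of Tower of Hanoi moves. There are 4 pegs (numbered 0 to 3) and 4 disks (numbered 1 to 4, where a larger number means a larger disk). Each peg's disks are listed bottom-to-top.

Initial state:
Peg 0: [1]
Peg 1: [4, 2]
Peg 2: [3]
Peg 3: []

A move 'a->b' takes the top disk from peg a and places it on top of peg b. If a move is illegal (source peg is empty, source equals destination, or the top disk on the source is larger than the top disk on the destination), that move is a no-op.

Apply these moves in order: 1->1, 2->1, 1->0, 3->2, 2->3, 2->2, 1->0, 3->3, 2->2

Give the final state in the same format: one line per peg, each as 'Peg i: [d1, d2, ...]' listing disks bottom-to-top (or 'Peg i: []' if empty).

After move 1 (1->1):
Peg 0: [1]
Peg 1: [4, 2]
Peg 2: [3]
Peg 3: []

After move 2 (2->1):
Peg 0: [1]
Peg 1: [4, 2]
Peg 2: [3]
Peg 3: []

After move 3 (1->0):
Peg 0: [1]
Peg 1: [4, 2]
Peg 2: [3]
Peg 3: []

After move 4 (3->2):
Peg 0: [1]
Peg 1: [4, 2]
Peg 2: [3]
Peg 3: []

After move 5 (2->3):
Peg 0: [1]
Peg 1: [4, 2]
Peg 2: []
Peg 3: [3]

After move 6 (2->2):
Peg 0: [1]
Peg 1: [4, 2]
Peg 2: []
Peg 3: [3]

After move 7 (1->0):
Peg 0: [1]
Peg 1: [4, 2]
Peg 2: []
Peg 3: [3]

After move 8 (3->3):
Peg 0: [1]
Peg 1: [4, 2]
Peg 2: []
Peg 3: [3]

After move 9 (2->2):
Peg 0: [1]
Peg 1: [4, 2]
Peg 2: []
Peg 3: [3]

Answer: Peg 0: [1]
Peg 1: [4, 2]
Peg 2: []
Peg 3: [3]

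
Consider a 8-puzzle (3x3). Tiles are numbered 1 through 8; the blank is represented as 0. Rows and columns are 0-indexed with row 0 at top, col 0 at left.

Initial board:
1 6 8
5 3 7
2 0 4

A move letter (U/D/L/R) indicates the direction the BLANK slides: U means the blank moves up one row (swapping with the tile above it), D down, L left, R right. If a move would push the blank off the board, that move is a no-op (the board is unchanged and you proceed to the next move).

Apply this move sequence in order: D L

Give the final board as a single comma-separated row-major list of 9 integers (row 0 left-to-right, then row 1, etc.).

Answer: 1, 6, 8, 5, 3, 7, 0, 2, 4

Derivation:
After move 1 (D):
1 6 8
5 3 7
2 0 4

After move 2 (L):
1 6 8
5 3 7
0 2 4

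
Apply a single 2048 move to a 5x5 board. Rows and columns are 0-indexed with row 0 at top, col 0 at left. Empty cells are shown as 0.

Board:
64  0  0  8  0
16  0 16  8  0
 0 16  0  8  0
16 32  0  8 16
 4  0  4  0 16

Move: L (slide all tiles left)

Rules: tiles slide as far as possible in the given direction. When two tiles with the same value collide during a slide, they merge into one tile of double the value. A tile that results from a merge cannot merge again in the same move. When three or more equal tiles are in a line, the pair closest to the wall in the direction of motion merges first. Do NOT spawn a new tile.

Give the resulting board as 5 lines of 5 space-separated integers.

Slide left:
row 0: [64, 0, 0, 8, 0] -> [64, 8, 0, 0, 0]
row 1: [16, 0, 16, 8, 0] -> [32, 8, 0, 0, 0]
row 2: [0, 16, 0, 8, 0] -> [16, 8, 0, 0, 0]
row 3: [16, 32, 0, 8, 16] -> [16, 32, 8, 16, 0]
row 4: [4, 0, 4, 0, 16] -> [8, 16, 0, 0, 0]

Answer: 64  8  0  0  0
32  8  0  0  0
16  8  0  0  0
16 32  8 16  0
 8 16  0  0  0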